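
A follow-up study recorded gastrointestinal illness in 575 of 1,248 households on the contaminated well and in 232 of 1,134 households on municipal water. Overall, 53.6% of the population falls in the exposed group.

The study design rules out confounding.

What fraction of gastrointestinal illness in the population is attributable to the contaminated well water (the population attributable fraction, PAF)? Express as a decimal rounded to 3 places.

p₁ = P(outcome | exposed) = 575/1248 = 0.46074
p₀ = P(outcome | unexposed) = 232/1134 = 0.20459
Overall risk P(Y=1) = π·p₁ + (1−π)·p₀ = 0.536×0.46074 + 0.464×0.20459 = 0.34188.
Under exogeneity, PAF = [P(Y=1) − p₀] / P(Y=1).
PAF = (0.34188 − 0.20459) / 0.34188 ≈ 0.4016

PAF ≈ 0.402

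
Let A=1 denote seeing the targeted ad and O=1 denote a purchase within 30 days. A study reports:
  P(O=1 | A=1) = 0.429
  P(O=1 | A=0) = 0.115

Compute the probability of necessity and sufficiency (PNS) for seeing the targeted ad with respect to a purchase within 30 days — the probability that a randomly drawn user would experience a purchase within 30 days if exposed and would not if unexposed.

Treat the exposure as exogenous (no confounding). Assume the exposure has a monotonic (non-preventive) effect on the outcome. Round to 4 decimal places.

PNS ≈ 0.3140

Let p₁ = 0.429, p₀ = 0.115.
Under exogeneity and monotonicity, PNS = p₁ − p₀.
PNS = 0.429 − 0.115 = 0.314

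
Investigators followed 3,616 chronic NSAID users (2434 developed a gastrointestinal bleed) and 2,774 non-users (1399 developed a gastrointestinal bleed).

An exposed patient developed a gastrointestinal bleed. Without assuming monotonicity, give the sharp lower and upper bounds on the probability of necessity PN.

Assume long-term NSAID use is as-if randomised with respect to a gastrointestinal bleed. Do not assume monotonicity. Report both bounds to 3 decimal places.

p₁ = P(outcome | exposed) = 2434/3616 = 0.67312
p₀ = P(outcome | unexposed) = 1399/2774 = 0.50433
Under exogeneity alone the bounds on PN are max{0,(p₁−p₀)/p₁} ≤ PN ≤ min{1,(1−p₀)/p₁}.
  lower = (p₁ − p₀)/p₁ = 0.16879 / 0.67312 ≈ 0.2508
  upper = min{1, (1 − p₀)/p₁} = 0.49567 / 0.67312 ≈ 0.7364

0.251 ≤ PN ≤ 0.736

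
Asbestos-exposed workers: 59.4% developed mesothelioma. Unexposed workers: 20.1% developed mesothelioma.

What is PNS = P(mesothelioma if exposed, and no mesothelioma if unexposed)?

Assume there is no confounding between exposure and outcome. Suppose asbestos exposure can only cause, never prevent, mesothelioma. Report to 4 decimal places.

PNS ≈ 0.3930

p₁ = 0.594, p₀ = 0.201.
Under exogeneity and monotonicity, PNS = p₁ − p₀.
PNS = 0.594 − 0.201 = 0.393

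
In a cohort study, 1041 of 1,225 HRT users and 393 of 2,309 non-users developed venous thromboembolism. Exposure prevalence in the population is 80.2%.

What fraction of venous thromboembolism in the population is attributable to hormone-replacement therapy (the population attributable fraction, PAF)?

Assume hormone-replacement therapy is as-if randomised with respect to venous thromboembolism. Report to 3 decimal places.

PAF ≈ 0.762

p₁ = P(outcome | exposed) = 1041/1225 = 0.8498
p₀ = P(outcome | unexposed) = 393/2309 = 0.1702
Overall risk P(Y=1) = π·p₁ + (1−π)·p₀ = 0.802×0.8498 + 0.198×0.1702 = 0.71524.
Under exogeneity, PAF = [P(Y=1) − p₀] / P(Y=1).
PAF = (0.71524 − 0.1702) / 0.71524 ≈ 0.7620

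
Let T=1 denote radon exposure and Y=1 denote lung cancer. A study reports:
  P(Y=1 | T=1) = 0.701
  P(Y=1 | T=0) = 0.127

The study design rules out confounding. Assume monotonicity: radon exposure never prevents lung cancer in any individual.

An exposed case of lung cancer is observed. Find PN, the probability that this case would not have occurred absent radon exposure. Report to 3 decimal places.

PN ≈ 0.819

Let p₁ = 0.701, p₀ = 0.127.
Under exogeneity and monotonicity, PN = (p₁ − p₀) / p₁.
PN = (0.701 − 0.127) / 0.701 = 0.574 / 0.701 ≈ 0.8188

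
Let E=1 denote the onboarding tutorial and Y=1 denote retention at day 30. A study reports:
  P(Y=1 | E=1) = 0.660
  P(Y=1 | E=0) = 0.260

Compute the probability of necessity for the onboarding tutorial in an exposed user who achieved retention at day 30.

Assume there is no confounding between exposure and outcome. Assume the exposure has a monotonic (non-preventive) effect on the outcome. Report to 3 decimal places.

Let p₁ = 0.66, p₀ = 0.26.
Under exogeneity and monotonicity, PN = (p₁ − p₀) / p₁.
PN = (0.66 − 0.26) / 0.66 = 0.4 / 0.66 ≈ 0.6061

PN ≈ 0.606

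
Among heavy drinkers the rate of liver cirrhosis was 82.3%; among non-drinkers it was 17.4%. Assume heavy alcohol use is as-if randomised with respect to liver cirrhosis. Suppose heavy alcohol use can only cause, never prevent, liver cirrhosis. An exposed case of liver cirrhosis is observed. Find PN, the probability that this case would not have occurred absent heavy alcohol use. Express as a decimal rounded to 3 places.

p₁ = 0.823, p₀ = 0.174.
Under exogeneity and monotonicity, PN = (p₁ − p₀) / p₁.
PN = (0.823 − 0.174) / 0.823 = 0.649 / 0.823 ≈ 0.7886

PN ≈ 0.789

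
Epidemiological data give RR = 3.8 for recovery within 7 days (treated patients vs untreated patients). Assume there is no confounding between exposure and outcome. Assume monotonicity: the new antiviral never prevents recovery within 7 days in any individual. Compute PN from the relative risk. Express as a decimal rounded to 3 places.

PN ≈ 0.737

Under exogeneity and monotonicity, PN = (RR − 1) / RR = 1 − 1/RR.
PN = (3.8 − 1) / 3.8 = 2.8 / 3.8 ≈ 0.7368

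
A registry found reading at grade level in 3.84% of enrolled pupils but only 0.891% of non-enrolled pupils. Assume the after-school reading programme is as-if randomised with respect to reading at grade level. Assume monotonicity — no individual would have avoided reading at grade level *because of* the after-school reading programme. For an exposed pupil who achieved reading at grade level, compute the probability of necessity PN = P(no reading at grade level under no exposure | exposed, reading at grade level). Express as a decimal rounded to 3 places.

PN ≈ 0.768

p₁ = 0.0384, p₀ = 0.00891.
Under exogeneity and monotonicity, PN = (p₁ − p₀) / p₁.
PN = (0.0384 − 0.00891) / 0.0384 = 0.02949 / 0.0384 ≈ 0.7680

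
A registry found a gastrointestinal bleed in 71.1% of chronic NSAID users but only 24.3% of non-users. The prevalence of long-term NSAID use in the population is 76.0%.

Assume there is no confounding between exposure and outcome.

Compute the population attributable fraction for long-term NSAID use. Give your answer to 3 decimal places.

p₁ = 0.711, p₀ = 0.243.
Overall risk P(Y=1) = π·p₁ + (1−π)·p₀ = 0.76×0.711 + 0.24×0.243 = 0.59868.
Under exogeneity, PAF = [P(Y=1) − p₀] / P(Y=1).
PAF = (0.59868 − 0.243) / 0.59868 ≈ 0.5941

PAF ≈ 0.594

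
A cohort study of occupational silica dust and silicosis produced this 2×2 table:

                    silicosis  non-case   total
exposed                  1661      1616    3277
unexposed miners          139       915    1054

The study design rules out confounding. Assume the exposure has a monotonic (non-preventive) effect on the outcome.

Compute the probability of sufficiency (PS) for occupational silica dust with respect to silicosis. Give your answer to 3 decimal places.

p₁ = P(outcome | exposed) = 1661/3277 = 0.50687
p₀ = P(outcome | unexposed) = 139/1054 = 0.13188
Under exogeneity and monotonicity, PS = (p₁ − p₀) / (1 − p₀).
PS = (0.50687 − 0.13188) / (1 − 0.13188) = 0.37499 / 0.86812 ≈ 0.4320

PS ≈ 0.432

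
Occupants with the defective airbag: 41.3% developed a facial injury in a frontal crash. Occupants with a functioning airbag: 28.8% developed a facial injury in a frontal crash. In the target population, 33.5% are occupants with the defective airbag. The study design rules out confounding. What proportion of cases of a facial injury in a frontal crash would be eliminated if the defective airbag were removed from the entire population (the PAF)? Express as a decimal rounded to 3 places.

PAF ≈ 0.127

p₁ = 0.413, p₀ = 0.288.
Overall risk P(Y=1) = π·p₁ + (1−π)·p₀ = 0.335×0.413 + 0.665×0.288 = 0.32988.
Under exogeneity, PAF = [P(Y=1) − p₀] / P(Y=1).
PAF = (0.32988 − 0.288) / 0.32988 ≈ 0.1269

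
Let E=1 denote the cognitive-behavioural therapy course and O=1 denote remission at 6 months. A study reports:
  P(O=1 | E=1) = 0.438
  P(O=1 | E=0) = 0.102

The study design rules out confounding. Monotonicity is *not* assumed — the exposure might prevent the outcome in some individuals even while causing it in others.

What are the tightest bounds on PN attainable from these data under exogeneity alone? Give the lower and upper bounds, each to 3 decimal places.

Let p₁ = 0.438, p₀ = 0.102.
Under exogeneity alone the bounds on PN are max{0,(p₁−p₀)/p₁} ≤ PN ≤ min{1,(1−p₀)/p₁}.
  lower = (p₁ − p₀)/p₁ = 0.336 / 0.438 ≈ 0.7671
  upper = min{1, (1 − p₀)/p₁} = 0.898 / 0.438 ≈ 2.0502 → capped at 1

0.767 ≤ PN ≤ 1.000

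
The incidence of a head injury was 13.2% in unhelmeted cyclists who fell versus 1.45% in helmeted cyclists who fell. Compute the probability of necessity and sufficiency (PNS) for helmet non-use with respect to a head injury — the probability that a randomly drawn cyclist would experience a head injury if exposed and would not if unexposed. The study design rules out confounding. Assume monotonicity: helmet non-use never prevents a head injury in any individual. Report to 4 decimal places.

PNS ≈ 0.1175

p₁ = 0.132, p₀ = 0.0145.
Under exogeneity and monotonicity, PNS = p₁ − p₀.
PNS = 0.132 − 0.0145 = 0.1175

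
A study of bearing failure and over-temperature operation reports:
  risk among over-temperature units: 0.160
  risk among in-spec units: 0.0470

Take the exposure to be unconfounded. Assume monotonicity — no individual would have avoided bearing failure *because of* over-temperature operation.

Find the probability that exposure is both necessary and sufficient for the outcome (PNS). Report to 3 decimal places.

Let p₁ = 0.16, p₀ = 0.047.
Under exogeneity and monotonicity, PNS = p₁ − p₀.
PNS = 0.16 − 0.047 = 0.113

PNS ≈ 0.113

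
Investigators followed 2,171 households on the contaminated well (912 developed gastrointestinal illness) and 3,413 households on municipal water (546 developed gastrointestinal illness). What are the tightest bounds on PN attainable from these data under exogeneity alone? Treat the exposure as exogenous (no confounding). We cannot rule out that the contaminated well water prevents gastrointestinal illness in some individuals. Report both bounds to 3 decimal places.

p₁ = P(outcome | exposed) = 912/2171 = 0.42008
p₀ = P(outcome | unexposed) = 546/3413 = 0.15998
Under exogeneity alone the bounds on PN are max{0,(p₁−p₀)/p₁} ≤ PN ≤ min{1,(1−p₀)/p₁}.
  lower = (p₁ − p₀)/p₁ = 0.26011 / 0.42008 ≈ 0.6192
  upper = min{1, (1 − p₀)/p₁} = 0.84002 / 0.42008 ≈ 1.9997 → capped at 1

0.619 ≤ PN ≤ 1.000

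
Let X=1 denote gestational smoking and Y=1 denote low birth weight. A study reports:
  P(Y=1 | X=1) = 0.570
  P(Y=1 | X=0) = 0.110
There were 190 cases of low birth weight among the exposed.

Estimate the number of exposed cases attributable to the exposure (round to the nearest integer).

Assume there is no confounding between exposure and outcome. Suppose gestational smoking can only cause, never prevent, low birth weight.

about 153 cases

Let p₁ = 0.57, p₀ = 0.11.
PN = (p₁ − p₀)/p₁ = (0.57 − 0.11) / 0.57 ≈ 0.80702.
Attributable cases ≈ PN × (exposed cases) = 0.80702 × 190 ≈ 153.33.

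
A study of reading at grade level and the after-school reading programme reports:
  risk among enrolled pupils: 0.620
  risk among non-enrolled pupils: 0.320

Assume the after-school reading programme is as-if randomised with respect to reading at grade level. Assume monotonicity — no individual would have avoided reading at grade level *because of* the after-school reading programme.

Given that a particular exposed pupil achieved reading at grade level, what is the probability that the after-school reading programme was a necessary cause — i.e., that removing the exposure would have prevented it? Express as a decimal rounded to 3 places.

PN ≈ 0.484

Let p₁ = 0.62, p₀ = 0.32.
Under exogeneity and monotonicity, PN = (p₁ − p₀) / p₁.
PN = (0.62 − 0.32) / 0.62 = 0.3 / 0.62 ≈ 0.4839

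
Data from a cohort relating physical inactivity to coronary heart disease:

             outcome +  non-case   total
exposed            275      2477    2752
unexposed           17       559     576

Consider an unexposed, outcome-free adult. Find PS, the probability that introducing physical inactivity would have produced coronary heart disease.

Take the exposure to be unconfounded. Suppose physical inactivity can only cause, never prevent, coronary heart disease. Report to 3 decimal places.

p₁ = P(outcome | exposed) = 275/2752 = 0.099927
p₀ = P(outcome | unexposed) = 17/576 = 0.029514
Under exogeneity and monotonicity, PS = (p₁ − p₀)/(1 − p₀).
PS = (0.099927 − 0.029514) / 0.97049 ≈ 0.0726

PS ≈ 0.073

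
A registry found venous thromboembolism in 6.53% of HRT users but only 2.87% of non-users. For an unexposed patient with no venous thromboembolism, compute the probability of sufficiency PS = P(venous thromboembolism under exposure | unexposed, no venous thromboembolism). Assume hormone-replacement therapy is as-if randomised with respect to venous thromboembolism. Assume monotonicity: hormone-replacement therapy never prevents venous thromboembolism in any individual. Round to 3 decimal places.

PS ≈ 0.038

p₁ = 0.0653, p₀ = 0.0287.
Under exogeneity and monotonicity, PS = (p₁ − p₀) / (1 − p₀).
PS = (0.0653 − 0.0287) / (1 − 0.0287) = 0.0366 / 0.9713 ≈ 0.0377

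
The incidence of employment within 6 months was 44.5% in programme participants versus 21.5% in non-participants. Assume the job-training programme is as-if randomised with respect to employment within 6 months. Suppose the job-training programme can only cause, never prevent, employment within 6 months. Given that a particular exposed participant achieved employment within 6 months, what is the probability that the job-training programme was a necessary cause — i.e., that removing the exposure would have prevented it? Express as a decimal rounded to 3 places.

p₁ = 0.445, p₀ = 0.215.
Under exogeneity and monotonicity, PN = (p₁ − p₀) / p₁.
PN = (0.445 − 0.215) / 0.445 = 0.23 / 0.445 ≈ 0.5169

PN ≈ 0.517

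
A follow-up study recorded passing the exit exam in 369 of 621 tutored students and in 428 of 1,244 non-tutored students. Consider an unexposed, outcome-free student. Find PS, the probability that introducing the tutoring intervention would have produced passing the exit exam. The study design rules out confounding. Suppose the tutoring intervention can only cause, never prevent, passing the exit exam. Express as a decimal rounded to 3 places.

p₁ = P(outcome | exposed) = 369/621 = 0.5942
p₀ = P(outcome | unexposed) = 428/1244 = 0.34405
Under exogeneity and monotonicity, PS = (p₁ − p₀) / (1 − p₀).
PS = (0.5942 − 0.34405) / (1 − 0.34405) = 0.25015 / 0.65595 ≈ 0.3814

PS ≈ 0.381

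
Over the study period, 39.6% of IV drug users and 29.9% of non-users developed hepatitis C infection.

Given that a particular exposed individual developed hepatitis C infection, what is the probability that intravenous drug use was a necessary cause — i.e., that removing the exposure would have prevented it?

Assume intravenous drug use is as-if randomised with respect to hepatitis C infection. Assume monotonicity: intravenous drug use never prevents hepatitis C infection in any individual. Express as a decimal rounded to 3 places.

p₁ = 0.396, p₀ = 0.299.
Under exogeneity and monotonicity, PN = (p₁ − p₀) / p₁.
PN = (0.396 − 0.299) / 0.396 = 0.097 / 0.396 ≈ 0.2449

PN ≈ 0.245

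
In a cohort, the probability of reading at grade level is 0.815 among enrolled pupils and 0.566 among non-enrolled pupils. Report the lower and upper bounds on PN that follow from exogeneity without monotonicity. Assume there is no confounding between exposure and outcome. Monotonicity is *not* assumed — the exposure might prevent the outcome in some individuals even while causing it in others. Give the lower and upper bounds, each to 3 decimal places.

Let p₁ = 0.815, p₀ = 0.566.
Under exogeneity alone the bounds on PN are max{0,(p₁−p₀)/p₁} ≤ PN ≤ min{1,(1−p₀)/p₁}.
  lower = (p₁ − p₀)/p₁ = 0.249 / 0.815 ≈ 0.3055
  upper = min{1, (1 − p₀)/p₁} = 0.434 / 0.815 ≈ 0.5325

0.306 ≤ PN ≤ 0.533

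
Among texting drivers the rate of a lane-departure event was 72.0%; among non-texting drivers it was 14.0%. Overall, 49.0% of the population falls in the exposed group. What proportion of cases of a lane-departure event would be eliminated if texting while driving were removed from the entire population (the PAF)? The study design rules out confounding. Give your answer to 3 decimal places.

p₁ = 0.72, p₀ = 0.14.
Overall risk P(Y=1) = π·p₁ + (1−π)·p₀ = 0.49×0.72 + 0.51×0.14 = 0.4242.
Under exogeneity, PAF = [P(Y=1) − p₀] / P(Y=1).
PAF = (0.4242 − 0.14) / 0.4242 ≈ 0.6700

PAF ≈ 0.670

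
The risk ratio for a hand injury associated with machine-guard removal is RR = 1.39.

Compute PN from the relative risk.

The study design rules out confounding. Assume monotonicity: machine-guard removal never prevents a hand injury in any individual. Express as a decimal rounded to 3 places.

Under exogeneity and monotonicity, PN = (RR − 1) / RR = 1 − 1/RR.
PN = (1.39 − 1) / 1.39 = 0.39 / 1.39 ≈ 0.2806

PN ≈ 0.281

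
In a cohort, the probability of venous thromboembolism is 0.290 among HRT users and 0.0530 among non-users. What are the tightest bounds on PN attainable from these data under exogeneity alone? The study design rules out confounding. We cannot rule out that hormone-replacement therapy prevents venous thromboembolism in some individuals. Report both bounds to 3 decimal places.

Let p₁ = 0.29, p₀ = 0.053.
Under exogeneity alone the bounds on PN are max{0,(p₁−p₀)/p₁} ≤ PN ≤ min{1,(1−p₀)/p₁}.
  lower = (p₁ − p₀)/p₁ = 0.237 / 0.29 ≈ 0.8172
  upper = min{1, (1 − p₀)/p₁} = 0.947 / 0.29 ≈ 3.2655 → capped at 1

0.817 ≤ PN ≤ 1.000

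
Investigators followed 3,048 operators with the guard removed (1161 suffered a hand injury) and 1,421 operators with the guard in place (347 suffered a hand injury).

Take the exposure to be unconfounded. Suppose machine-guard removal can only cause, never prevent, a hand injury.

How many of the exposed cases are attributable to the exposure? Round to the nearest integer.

p₁ = P(outcome | exposed) = 1161/3048 = 0.38091
p₀ = P(outcome | unexposed) = 347/1421 = 0.24419
PN = (p₁ − p₀)/p₁ = (0.38091 − 0.24419) / 0.38091 ≈ 0.35891.
Attributable cases ≈ PN × (exposed cases) = 0.35891 × 1161 ≈ 416.70.

about 417 cases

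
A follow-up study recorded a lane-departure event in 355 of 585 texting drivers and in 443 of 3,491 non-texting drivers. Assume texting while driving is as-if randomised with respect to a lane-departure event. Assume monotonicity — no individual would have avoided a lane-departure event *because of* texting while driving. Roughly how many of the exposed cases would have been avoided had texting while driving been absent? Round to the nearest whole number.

about 281 cases

p₁ = P(outcome | exposed) = 355/585 = 0.60684
p₀ = P(outcome | unexposed) = 443/3491 = 0.1269
PN = (p₁ − p₀)/p₁ = (0.60684 − 0.1269) / 0.60684 ≈ 0.79089.
Attributable cases ≈ PN × (exposed cases) = 0.79089 × 355 ≈ 280.76.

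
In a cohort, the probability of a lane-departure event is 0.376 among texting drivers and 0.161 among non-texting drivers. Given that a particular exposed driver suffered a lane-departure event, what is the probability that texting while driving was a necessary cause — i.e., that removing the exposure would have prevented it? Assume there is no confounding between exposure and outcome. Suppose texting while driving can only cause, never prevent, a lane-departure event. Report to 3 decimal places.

Let p₁ = 0.376, p₀ = 0.161.
Under exogeneity and monotonicity, PN = (p₁ − p₀) / p₁.
PN = (0.376 − 0.161) / 0.376 = 0.215 / 0.376 ≈ 0.5718

PN ≈ 0.572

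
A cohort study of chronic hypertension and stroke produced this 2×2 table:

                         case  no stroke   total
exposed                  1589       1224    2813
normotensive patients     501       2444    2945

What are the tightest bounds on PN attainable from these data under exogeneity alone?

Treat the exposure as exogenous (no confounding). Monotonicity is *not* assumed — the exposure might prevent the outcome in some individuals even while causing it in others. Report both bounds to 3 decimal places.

0.699 ≤ PN ≤ 1.000

p₁ = P(outcome | exposed) = 1589/2813 = 0.56488
p₀ = P(outcome | unexposed) = 501/2945 = 0.17012
Under exogeneity alone the bounds on PN are max{0,(p₁−p₀)/p₁} ≤ PN ≤ min{1,(1−p₀)/p₁}.
  lower = (p₁ − p₀)/p₁ = 0.39476 / 0.56488 ≈ 0.6988
  upper = min{1, (1 − p₀)/p₁} = 0.82988 / 0.56488 ≈ 1.4691 → capped at 1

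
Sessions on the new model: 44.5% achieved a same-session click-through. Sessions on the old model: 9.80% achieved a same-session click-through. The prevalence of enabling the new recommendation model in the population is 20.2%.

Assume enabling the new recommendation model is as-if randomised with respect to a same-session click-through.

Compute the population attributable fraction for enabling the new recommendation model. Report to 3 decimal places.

p₁ = 0.445, p₀ = 0.098.
Overall risk P(Y=1) = π·p₁ + (1−π)·p₀ = 0.202×0.445 + 0.798×0.098 = 0.16809.
Under exogeneity, PAF = [P(Y=1) − p₀] / P(Y=1).
PAF = (0.16809 − 0.098) / 0.16809 ≈ 0.4170

PAF ≈ 0.417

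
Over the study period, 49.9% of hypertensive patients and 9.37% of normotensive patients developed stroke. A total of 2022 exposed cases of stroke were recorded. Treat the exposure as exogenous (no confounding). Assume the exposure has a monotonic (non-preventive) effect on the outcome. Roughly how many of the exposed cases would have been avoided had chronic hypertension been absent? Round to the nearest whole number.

about 1642 cases

p₁ = 0.499, p₀ = 0.0937.
PN = (p₁ − p₀)/p₁ = (0.499 − 0.0937) / 0.499 ≈ 0.81222.
Attributable cases ≈ PN × (exposed cases) = 0.81222 × 2022 ≈ 1642.32.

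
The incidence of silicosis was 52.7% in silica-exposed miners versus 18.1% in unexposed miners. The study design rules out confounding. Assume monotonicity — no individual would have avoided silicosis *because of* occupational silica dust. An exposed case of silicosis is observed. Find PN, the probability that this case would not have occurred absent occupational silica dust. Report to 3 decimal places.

p₁ = 0.527, p₀ = 0.181.
Under exogeneity and monotonicity, PN = (p₁ − p₀) / p₁.
PN = (0.527 − 0.181) / 0.527 = 0.346 / 0.527 ≈ 0.6565

PN ≈ 0.657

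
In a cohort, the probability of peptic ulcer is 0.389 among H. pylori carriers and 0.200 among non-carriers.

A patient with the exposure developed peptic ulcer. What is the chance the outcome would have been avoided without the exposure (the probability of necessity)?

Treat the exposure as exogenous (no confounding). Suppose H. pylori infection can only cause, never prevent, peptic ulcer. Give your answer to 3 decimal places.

PN ≈ 0.486

Let p₁ = 0.389, p₀ = 0.2.
Under exogeneity and monotonicity, PN = (p₁ − p₀) / p₁.
PN = (0.389 − 0.2) / 0.389 = 0.189 / 0.389 ≈ 0.4859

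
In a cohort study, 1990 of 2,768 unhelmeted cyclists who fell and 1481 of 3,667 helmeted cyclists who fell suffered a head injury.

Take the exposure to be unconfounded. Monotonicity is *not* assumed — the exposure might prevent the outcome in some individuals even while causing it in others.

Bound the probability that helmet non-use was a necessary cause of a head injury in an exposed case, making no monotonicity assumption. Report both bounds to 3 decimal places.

p₁ = P(outcome | exposed) = 1990/2768 = 0.71893
p₀ = P(outcome | unexposed) = 1481/3667 = 0.40387
Under exogeneity alone the bounds on PN are max{0,(p₁−p₀)/p₁} ≤ PN ≤ min{1,(1−p₀)/p₁}.
  lower = (p₁ − p₀)/p₁ = 0.31506 / 0.71893 ≈ 0.4382
  upper = min{1, (1 − p₀)/p₁} = 0.59613 / 0.71893 ≈ 0.8292

0.438 ≤ PN ≤ 0.829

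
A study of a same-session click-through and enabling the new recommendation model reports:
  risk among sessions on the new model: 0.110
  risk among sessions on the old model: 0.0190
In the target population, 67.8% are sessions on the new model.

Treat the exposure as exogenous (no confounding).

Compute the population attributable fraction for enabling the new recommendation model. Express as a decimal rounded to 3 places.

Let p₁ = 0.11, p₀ = 0.019.
Overall risk P(Y=1) = π·p₁ + (1−π)·p₀ = 0.678×0.11 + 0.322×0.019 = 0.080698.
Under exogeneity, PAF = [P(Y=1) − p₀] / P(Y=1).
PAF = (0.080698 − 0.019) / 0.080698 ≈ 0.7646

PAF ≈ 0.765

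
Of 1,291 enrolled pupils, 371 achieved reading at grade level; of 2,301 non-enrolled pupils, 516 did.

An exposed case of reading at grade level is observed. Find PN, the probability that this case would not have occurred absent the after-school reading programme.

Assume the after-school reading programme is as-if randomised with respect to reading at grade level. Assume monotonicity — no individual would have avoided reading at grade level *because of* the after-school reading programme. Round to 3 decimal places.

p₁ = P(outcome | exposed) = 371/1291 = 0.28737
p₀ = P(outcome | unexposed) = 516/2301 = 0.22425
Under exogeneity and monotonicity, PN = (p₁ − p₀) / p₁.
PN = (0.28737 − 0.22425) / 0.28737 = 0.063124 / 0.28737 ≈ 0.2197

PN ≈ 0.220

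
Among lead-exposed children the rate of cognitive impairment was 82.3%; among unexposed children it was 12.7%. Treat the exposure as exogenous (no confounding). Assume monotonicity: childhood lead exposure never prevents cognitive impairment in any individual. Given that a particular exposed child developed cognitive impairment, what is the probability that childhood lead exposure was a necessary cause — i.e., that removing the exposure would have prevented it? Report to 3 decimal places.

PN ≈ 0.846

p₁ = 0.823, p₀ = 0.127.
Under exogeneity and monotonicity, PN = (p₁ − p₀) / p₁.
PN = (0.823 − 0.127) / 0.823 = 0.696 / 0.823 ≈ 0.8457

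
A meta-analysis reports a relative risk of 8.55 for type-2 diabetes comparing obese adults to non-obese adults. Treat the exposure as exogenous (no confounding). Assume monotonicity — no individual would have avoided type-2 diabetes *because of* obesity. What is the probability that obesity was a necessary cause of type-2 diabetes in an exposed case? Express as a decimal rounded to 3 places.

PN ≈ 0.883

Under exogeneity and monotonicity, PN = (RR − 1) / RR = 1 − 1/RR.
PN = (8.55 − 1) / 8.55 = 7.55 / 8.55 ≈ 0.8830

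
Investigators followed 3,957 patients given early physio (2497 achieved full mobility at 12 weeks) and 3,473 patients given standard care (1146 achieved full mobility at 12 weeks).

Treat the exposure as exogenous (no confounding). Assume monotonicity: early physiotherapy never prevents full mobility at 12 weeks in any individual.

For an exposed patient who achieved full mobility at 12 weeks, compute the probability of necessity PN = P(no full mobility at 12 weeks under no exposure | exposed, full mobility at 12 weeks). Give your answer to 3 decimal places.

PN ≈ 0.477

p₁ = P(outcome | exposed) = 2497/3957 = 0.63103
p₀ = P(outcome | unexposed) = 1146/3473 = 0.32997
Under exogeneity and monotonicity, PN = (p₁ − p₀) / p₁.
PN = (0.63103 − 0.32997) / 0.63103 = 0.30106 / 0.63103 ≈ 0.4771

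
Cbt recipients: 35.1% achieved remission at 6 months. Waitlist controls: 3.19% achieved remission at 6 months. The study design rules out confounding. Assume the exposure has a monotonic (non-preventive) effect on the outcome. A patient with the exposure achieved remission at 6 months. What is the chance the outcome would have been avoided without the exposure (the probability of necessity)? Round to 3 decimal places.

PN ≈ 0.909

p₁ = 0.351, p₀ = 0.0319.
Under exogeneity and monotonicity, PN = (p₁ − p₀) / p₁.
PN = (0.351 − 0.0319) / 0.351 = 0.3191 / 0.351 ≈ 0.9091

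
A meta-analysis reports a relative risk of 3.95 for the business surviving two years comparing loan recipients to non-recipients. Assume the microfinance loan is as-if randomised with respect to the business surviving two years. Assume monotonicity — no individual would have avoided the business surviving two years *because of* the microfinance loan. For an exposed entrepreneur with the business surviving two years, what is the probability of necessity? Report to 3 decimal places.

Under exogeneity and monotonicity, PN = (RR − 1) / RR = 1 − 1/RR.
PN = (3.95 − 1) / 3.95 = 2.95 / 3.95 ≈ 0.7468

PN ≈ 0.747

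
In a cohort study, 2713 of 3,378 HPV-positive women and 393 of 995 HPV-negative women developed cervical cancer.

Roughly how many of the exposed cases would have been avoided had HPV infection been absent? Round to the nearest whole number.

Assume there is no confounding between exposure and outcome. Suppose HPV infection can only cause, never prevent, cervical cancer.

about 1379 cases

p₁ = P(outcome | exposed) = 2713/3378 = 0.80314
p₀ = P(outcome | unexposed) = 393/995 = 0.39497
PN = (p₁ − p₀)/p₁ = (0.80314 − 0.39497) / 0.80314 ≈ 0.50821.
Attributable cases ≈ PN × (exposed cases) = 0.50821 × 2713 ≈ 1378.77.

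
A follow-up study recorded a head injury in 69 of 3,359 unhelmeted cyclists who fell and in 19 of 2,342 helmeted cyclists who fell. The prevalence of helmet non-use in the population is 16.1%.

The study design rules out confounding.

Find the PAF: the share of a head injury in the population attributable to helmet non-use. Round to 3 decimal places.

PAF ≈ 0.198

p₁ = P(outcome | exposed) = 69/3359 = 0.020542
p₀ = P(outcome | unexposed) = 19/2342 = 0.0081127
Overall risk P(Y=1) = π·p₁ + (1−π)·p₀ = 0.161×0.020542 + 0.839×0.0081127 = 0.010114.
Under exogeneity, PAF = [P(Y=1) − p₀] / P(Y=1).
PAF = (0.010114 − 0.0081127) / 0.010114 ≈ 0.1979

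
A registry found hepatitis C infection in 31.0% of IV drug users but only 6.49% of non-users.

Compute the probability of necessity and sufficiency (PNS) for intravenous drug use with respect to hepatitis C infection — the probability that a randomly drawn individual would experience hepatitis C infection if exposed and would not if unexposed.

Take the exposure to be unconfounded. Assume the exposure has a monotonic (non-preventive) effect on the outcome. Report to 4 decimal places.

p₁ = 0.31, p₀ = 0.0649.
Under exogeneity and monotonicity, PNS = p₁ − p₀.
PNS = 0.31 − 0.0649 = 0.2451

PNS ≈ 0.2451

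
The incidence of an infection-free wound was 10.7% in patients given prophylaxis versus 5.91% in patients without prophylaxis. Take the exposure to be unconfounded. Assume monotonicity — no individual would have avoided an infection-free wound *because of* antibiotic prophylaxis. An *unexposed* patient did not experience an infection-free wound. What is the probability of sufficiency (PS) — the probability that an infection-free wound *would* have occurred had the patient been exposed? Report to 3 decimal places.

PS ≈ 0.051

p₁ = 0.107, p₀ = 0.0591.
Under exogeneity and monotonicity, PS = (p₁ − p₀) / (1 − p₀).
PS = (0.107 − 0.0591) / (1 − 0.0591) = 0.0479 / 0.9409 ≈ 0.0509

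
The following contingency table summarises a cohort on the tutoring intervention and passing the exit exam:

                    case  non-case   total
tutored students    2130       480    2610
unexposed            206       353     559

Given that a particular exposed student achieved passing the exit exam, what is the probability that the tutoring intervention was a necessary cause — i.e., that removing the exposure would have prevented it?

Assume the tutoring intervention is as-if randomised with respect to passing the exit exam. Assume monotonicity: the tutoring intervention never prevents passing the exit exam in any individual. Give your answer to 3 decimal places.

PN ≈ 0.548

p₁ = P(outcome | exposed) = 2130/2610 = 0.81609
p₀ = P(outcome | unexposed) = 206/559 = 0.36852
Under exogeneity and monotonicity, PN = (p₁ − p₀)/p₁.
PN = (0.81609 − 0.36852) / 0.81609 ≈ 0.5484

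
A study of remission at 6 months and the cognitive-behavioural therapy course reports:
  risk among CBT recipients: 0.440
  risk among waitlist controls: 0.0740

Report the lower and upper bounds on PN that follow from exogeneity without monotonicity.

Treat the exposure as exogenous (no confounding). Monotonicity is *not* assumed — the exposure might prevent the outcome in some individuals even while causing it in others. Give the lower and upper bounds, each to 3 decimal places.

0.832 ≤ PN ≤ 1.000

Let p₁ = 0.44, p₀ = 0.074.
Under exogeneity alone the bounds on PN are max{0,(p₁−p₀)/p₁} ≤ PN ≤ min{1,(1−p₀)/p₁}.
  lower = (p₁ − p₀)/p₁ = 0.366 / 0.44 ≈ 0.8318
  upper = min{1, (1 − p₀)/p₁} = 0.926 / 0.44 ≈ 2.1045 → capped at 1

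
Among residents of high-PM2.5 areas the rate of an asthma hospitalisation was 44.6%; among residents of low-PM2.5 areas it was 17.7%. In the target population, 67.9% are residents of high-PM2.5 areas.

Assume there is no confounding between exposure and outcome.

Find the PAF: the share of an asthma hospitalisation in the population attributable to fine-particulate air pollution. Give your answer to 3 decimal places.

p₁ = 0.446, p₀ = 0.177.
Overall risk P(Y=1) = π·p₁ + (1−π)·p₀ = 0.679×0.446 + 0.321×0.177 = 0.35965.
Under exogeneity, PAF = [P(Y=1) − p₀] / P(Y=1).
PAF = (0.35965 − 0.177) / 0.35965 ≈ 0.5079

PAF ≈ 0.508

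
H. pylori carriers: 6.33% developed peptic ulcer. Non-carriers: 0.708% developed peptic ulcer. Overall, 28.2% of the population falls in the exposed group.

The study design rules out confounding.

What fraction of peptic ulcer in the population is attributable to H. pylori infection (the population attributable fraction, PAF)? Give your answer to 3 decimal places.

PAF ≈ 0.691

p₁ = 0.0633, p₀ = 0.00708.
Overall risk P(Y=1) = π·p₁ + (1−π)·p₀ = 0.282×0.0633 + 0.718×0.00708 = 0.022934.
Under exogeneity, PAF = [P(Y=1) − p₀] / P(Y=1).
PAF = (0.022934 − 0.00708) / 0.022934 ≈ 0.6913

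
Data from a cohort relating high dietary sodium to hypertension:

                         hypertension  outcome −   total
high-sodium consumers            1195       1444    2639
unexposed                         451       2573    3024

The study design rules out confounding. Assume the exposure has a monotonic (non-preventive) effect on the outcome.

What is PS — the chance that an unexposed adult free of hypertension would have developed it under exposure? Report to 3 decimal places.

p₁ = P(outcome | exposed) = 1195/2639 = 0.45282
p₀ = P(outcome | unexposed) = 451/3024 = 0.14914
Under exogeneity and monotonicity, PS = (p₁ − p₀)/(1 − p₀).
PS = (0.45282 − 0.14914) / 0.85086 ≈ 0.3569

PS ≈ 0.357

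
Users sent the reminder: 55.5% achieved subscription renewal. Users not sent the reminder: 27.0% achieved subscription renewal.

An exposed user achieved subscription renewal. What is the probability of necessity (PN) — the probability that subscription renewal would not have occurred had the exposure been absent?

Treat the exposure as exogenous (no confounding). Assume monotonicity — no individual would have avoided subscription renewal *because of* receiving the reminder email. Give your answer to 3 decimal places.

p₁ = 0.555, p₀ = 0.27.
Under exogeneity and monotonicity, PN = (p₁ − p₀) / p₁.
PN = (0.555 − 0.27) / 0.555 = 0.285 / 0.555 ≈ 0.5135

PN ≈ 0.514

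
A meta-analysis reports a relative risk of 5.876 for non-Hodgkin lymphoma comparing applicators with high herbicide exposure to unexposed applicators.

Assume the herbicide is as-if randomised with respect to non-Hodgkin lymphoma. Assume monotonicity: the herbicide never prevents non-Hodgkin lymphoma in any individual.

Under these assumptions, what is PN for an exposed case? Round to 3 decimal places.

PN ≈ 0.830

Under exogeneity and monotonicity, PN = (RR − 1) / RR = 1 − 1/RR.
PN = (5.876 − 1) / 5.876 = 4.876 / 5.876 ≈ 0.8298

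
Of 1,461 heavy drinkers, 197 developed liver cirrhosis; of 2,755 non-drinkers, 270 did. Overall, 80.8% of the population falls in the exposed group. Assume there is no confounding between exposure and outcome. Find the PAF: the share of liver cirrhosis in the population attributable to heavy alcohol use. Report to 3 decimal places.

p₁ = P(outcome | exposed) = 197/1461 = 0.13484
p₀ = P(outcome | unexposed) = 270/2755 = 0.098004
Overall risk P(Y=1) = π·p₁ + (1−π)·p₀ = 0.808×0.13484 + 0.192×0.098004 = 0.12777.
Under exogeneity, PAF = [P(Y=1) − p₀] / P(Y=1).
PAF = (0.12777 − 0.098004) / 0.12777 ≈ 0.2329

PAF ≈ 0.233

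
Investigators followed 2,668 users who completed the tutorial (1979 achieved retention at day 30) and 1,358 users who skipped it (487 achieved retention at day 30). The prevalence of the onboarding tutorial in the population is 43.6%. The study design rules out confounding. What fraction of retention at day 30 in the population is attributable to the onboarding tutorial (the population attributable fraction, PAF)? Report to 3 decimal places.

p₁ = P(outcome | exposed) = 1979/2668 = 0.74175
p₀ = P(outcome | unexposed) = 487/1358 = 0.35862
Overall risk P(Y=1) = π·p₁ + (1−π)·p₀ = 0.436×0.74175 + 0.564×0.35862 = 0.52566.
Under exogeneity, PAF = [P(Y=1) − p₀] / P(Y=1).
PAF = (0.52566 − 0.35862) / 0.52566 ≈ 0.3178

PAF ≈ 0.318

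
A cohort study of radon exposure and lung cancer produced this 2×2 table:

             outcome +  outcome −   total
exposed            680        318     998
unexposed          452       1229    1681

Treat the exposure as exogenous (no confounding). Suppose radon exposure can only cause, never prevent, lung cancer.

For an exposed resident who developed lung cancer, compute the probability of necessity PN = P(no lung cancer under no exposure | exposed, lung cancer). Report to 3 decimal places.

PN ≈ 0.605

p₁ = P(outcome | exposed) = 680/998 = 0.68136
p₀ = P(outcome | unexposed) = 452/1681 = 0.26889
Under exogeneity and monotonicity, PN = (p₁ − p₀) / p₁.
PN = (0.68136 − 0.26889) / 0.68136 = 0.41248 / 0.68136 ≈ 0.6054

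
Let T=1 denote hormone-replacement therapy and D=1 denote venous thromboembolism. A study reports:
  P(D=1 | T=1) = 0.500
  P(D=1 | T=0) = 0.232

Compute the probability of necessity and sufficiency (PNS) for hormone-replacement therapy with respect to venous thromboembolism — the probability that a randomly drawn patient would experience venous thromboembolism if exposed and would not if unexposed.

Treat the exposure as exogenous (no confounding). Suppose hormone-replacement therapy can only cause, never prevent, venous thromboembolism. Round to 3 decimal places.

Let p₁ = 0.5, p₀ = 0.232.
Under exogeneity and monotonicity, PNS = p₁ − p₀.
PNS = 0.5 − 0.232 = 0.268

PNS ≈ 0.268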